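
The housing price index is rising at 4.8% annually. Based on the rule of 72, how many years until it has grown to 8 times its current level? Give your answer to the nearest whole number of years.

roughly 45 years

At 4.8% it doubles every 72/4.8 ≈ 15.00 years.
8× is 3 doublings, so 3 × 15.00 ≈ 45 years.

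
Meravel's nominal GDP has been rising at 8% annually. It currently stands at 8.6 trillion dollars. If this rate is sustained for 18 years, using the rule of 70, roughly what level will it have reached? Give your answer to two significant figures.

≈ 36 trillion dollars

Doubling time ≈ 70/8 = 8.75 years.
18 years is 18/8.75 ≈ 2.06 doublings, a factor of 2^2.06 ≈ 4.17.
8.6 × 4.17 ≈ 36 trillion dollars.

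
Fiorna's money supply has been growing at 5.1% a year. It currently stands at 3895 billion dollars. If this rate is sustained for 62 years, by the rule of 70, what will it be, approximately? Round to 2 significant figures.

about 89000 billion dollars

Doubling time ≈ 70/5.1 = 13.73 years.
62 years is 62/13.73 ≈ 4.52 doublings, a factor of 2^4.52 ≈ 22.94.
3895 × 22.94 ≈ 89000 billion dollars.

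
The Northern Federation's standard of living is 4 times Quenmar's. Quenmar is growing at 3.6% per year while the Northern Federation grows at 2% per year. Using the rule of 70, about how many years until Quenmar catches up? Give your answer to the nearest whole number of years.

approximately 88 years

The growth-rate gap is 3.6% − 2% = 1.6 percentage points.
So the ratio between them halves every 70/1.6 ≈ 43.75 years.
A 4 times gap closes after 2 halvings: 2 × 43.75 ≈ 88 years.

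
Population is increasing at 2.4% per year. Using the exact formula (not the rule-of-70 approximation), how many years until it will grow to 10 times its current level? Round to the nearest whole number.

97 years

t = ln(10) / ln(1 + 0.024) = 2.3026 / 0.023717 ≈ 97.09.
≈ 97 years.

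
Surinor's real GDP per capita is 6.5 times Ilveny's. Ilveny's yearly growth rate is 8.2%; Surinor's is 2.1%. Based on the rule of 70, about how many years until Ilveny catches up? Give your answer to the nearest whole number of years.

around 31 years

The growth-rate gap is 8.2% − 2.1% = 6.1 percentage points.
So the ratio between them halves every 70/6.1 ≈ 11.48 years.
A 6.5 times gap takes log₂(6.5) ≈ 2.70 halvings to close: 2.70 × 11.48 ≈ 31 years.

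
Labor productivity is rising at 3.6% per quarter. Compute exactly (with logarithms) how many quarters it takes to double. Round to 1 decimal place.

19.6 quarters

t = ln(2) / ln(1 + 0.036) = 0.6931 / 0.035367 ≈ 19.60.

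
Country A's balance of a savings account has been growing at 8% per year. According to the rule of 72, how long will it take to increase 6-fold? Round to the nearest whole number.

around 23 years

At 8% it doubles every 72/8 ≈ 9.00 years.
6× is log₂ 6 ≈ 2.58 doublings, so ≈ 2.58 × 9.00 = 23 years.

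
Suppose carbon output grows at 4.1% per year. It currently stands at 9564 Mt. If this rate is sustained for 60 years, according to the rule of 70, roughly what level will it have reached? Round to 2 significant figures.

Doubling time ≈ 70/4.1 = 17.07 years.
60 years is 60/17.07 ≈ 3.51 doublings, a factor of 2^3.51 ≈ 11.39.
9564 × 11.39 ≈ 110000 Mt.

roughly 110000 Mt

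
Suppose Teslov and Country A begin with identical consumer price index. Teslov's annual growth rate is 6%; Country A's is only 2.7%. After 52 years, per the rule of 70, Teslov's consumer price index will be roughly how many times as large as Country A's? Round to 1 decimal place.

roughly 5.5 times

Only the 3.3-point difference matters.
70/3.3 ≈ 21.21 years per doubling of the ratio; 52 years gives 2.45 doublings, so ≈ 5.5×.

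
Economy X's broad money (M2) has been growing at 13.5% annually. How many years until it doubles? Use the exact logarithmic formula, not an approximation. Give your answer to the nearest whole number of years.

5 years

t = ln(2) / ln(1 + 0.135) = 0.6931 / 0.126633 ≈ 5.47.
≈ 5 years.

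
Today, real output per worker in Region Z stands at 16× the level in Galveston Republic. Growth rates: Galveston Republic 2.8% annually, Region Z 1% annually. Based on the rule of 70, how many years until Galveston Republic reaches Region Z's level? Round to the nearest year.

approximately 156 years

What matters is the difference: 1.8 pp.
Rule of 70 on the gap: the ratio halves every 70/1.8 ≈ 38.89 years.
A 16× gap closes after 4 halvings: 4 × 38.89 ≈ 156 years.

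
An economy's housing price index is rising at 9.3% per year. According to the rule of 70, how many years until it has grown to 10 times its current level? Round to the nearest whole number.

Doubling time ≈ 70/9.3 = 7.53 years.
10× is log₂ 10 ≈ 3.32 doublings, so ≈ 3.32 × 7.53 = 25 years.

roughly 25 years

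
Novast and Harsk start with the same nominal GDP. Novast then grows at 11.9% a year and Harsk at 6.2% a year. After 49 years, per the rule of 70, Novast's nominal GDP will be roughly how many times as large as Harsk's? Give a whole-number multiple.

about 16 times

Only the 5.7-point difference matters.
70/5.7 ≈ 12.28 years per doubling of the ratio; 49 years gives 3.99 doublings, so ≈ 16×.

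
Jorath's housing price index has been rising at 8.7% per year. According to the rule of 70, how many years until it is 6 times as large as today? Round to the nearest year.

One doubling takes 70/8.7 = 8.05 years.
6× is log₂ 6 ≈ 2.58 doublings, so ≈ 2.58 × 8.05 = 21 years.

roughly 21 years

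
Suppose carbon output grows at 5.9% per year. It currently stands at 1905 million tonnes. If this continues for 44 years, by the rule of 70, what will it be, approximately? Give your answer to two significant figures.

Doubling time ≈ 70/5.9 = 11.86 years.
44 years is 44/11.86 ≈ 3.71 doublings, a factor of 2^3.71 ≈ 13.09.
1905 × 13.09 ≈ 25000 million tonnes.

roughly 25000 million tonnes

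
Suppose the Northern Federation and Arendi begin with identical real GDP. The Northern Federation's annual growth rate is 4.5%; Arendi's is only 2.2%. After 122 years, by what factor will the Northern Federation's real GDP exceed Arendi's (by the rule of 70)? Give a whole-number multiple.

Rate gap = 4.5% − 2.2% = 2.3 points.
The ratio doubles every 70/2.3 ≈ 30.43 years.
122/30.43 ≈ 4.01 doublings → ratio ≈ 2^4.01 ≈ 16.

around 16 times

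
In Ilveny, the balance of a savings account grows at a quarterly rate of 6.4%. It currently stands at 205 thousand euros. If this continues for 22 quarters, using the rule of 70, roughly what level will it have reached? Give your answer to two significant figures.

830 thousand euros

It doubles every 70/6.4 ≈ 10.94 quarters, so 22 quarters is 2.01 doublings.
2^2.01 ≈ 4.03; 205 × 4.03 ≈ 830 thousand euros.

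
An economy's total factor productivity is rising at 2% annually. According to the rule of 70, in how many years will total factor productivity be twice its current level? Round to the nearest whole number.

Doubling time ≈ 70 / 2 = 35.00 years.

about 35 years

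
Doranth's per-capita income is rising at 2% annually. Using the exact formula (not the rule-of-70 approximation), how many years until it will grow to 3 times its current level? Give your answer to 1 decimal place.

55.5 years

t = ln(3) / ln(1 + 0.02) = 1.0986 / 0.019803 ≈ 55.48.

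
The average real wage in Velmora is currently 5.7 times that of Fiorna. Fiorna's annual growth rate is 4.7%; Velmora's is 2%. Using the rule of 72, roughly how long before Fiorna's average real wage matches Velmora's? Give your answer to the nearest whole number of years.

≈ 67 years

Fiorna gains on Velmora at 4.7% − 2% = 2.7 points a year.
At that relative rate the gap halves every 72/2.7 ≈ 26.67 years.
A 5.7 times gap takes log₂(5.7) ≈ 2.51 halvings to close: 2.51 × 26.67 ≈ 67 years.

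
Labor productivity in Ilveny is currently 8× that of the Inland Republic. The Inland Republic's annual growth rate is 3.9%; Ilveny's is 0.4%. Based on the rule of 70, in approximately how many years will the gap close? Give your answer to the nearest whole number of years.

60 years

the Inland Republic gains on Ilveny at 3.9% − 0.4% = 3.5 points a year.
At that relative rate the gap halves every 70/3.5 ≈ 20.00 years.
An 8× gap closes after 3 halvings: 3 × 20.00 ≈ 60 years.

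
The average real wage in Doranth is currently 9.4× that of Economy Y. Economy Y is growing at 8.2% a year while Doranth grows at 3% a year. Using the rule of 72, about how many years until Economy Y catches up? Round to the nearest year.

around 45 years

Economy Y gains on Doranth at 8.2% − 3% = 5.2 points a year.
At that relative rate the gap halves every 72/5.2 ≈ 13.85 years.
A 9.4× gap takes log₂(9.4) ≈ 3.23 halvings to close: 3.23 × 13.85 ≈ 45 years.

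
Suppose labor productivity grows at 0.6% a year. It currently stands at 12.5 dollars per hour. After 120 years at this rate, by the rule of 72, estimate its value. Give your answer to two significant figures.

about 25 dollars per hour

It doubles every 72/0.6 ≈ 120.00 years, so 120 years is 1.00 doublings.
2^1.00 ≈ 2.00; 12.5 × 2.00 ≈ 25 dollars per hour.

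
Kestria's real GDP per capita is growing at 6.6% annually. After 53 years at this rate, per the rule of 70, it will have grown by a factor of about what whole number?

Doubling time ≈ 70/6.6 = 10.61 years.
53/10.61 ≈ 5 doublings, so about 2^5 = 32×.

approximately 32 times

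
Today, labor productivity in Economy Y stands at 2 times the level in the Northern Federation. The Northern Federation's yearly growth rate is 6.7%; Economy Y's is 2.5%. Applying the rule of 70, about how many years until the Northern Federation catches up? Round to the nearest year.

The growth-rate gap is 6.7% − 2.5% = 4.2 percentage points.
So the ratio between them halves every 70/4.2 ≈ 16.67 years.
A 2 times gap closes after 1 halving: 1 × 16.67 ≈ 17 years.

around 17 years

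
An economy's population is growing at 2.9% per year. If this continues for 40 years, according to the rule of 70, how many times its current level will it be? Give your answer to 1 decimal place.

Doubles every ≈ 24.14 years (70/2.9).
40 years is 1.66 doublings; 2^1.66 ≈ 3.2×.

roughly 3.2 times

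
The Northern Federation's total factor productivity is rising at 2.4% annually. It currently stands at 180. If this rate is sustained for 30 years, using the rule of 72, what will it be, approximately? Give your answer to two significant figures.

Doubling time ≈ 72/2.4 = 30.00 years.
30 years is 30/30.00 ≈ 1.00 doublings, a factor of 2^1.00 ≈ 2.00.
180 × 2.00 ≈ 360.

about 360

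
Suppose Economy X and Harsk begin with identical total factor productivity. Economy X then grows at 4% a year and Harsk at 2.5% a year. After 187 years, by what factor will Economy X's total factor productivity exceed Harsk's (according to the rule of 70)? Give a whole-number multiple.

around 16 times

Rate gap = 4% − 2.5% = 1.5 points.
The ratio doubles every 70/1.5 ≈ 46.67 years.
187/46.67 ≈ 4.01 doublings → ratio ≈ 2^4.01 ≈ 16.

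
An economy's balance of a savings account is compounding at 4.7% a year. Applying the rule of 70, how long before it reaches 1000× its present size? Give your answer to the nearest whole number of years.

around 148 years

At 4.7% it doubles every 70/4.7 ≈ 14.89 years.
Reaching 1000× takes log₂(1000) ≈ 9.97 doublings.
9.97 × 14.89 ≈ 148 years.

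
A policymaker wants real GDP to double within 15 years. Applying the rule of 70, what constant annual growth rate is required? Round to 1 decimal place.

approximately 4.7% annually

70 / 15 ≈ 4.67, so about 4.7% annually.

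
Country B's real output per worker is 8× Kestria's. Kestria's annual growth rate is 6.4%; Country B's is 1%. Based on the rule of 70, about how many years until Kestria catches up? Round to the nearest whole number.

roughly 39 years

What matters is the difference: 5.4 pp.
Rule of 70 on the gap: the ratio halves every 70/5.4 ≈ 12.96 years.
An 8× gap closes after 3 halvings: 3 × 12.96 ≈ 39 years.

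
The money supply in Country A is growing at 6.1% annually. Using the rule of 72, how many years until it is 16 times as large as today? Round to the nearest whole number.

around 47 years

At 6.1% it doubles every 72/6.1 ≈ 11.80 years.
Getting to 16× needs 4 doublings: 4 × 11.80 ≈ 47 years.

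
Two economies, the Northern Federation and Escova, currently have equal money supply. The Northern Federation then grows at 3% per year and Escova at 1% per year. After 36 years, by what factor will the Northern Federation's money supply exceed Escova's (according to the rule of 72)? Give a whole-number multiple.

approximately 2 times

the Northern Federation pulls ahead at 2 pp per year, so the ratio doubles every 72/2 ≈ 36.00 years.
In 36 years that's 1.00 doublings: 2^1.00 ≈ 2.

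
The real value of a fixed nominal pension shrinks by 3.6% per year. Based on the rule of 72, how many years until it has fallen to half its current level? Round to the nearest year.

Halving time ≈ 72 / 3.6 = 20.00 → 20 years.

around 20 years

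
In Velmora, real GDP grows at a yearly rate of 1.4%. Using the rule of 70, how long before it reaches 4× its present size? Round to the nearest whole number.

approximately 100 years

One doubling takes 70/1.4 = 50.00 years.
Getting to 4× needs 2 doublings: 2 × 50.00 ≈ 100 years.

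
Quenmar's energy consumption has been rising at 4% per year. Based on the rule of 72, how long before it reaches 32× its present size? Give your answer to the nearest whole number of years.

At 4% it doubles every 72/4 ≈ 18.00 years.
32 = 2^5, so 5 doublings → 90 years.

≈ 90 years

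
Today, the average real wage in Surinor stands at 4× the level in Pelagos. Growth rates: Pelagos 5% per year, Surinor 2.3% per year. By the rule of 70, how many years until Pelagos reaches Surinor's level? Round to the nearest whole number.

52 years

What matters is the difference: 2.7 pp.
Rule of 70 on the gap: the ratio halves every 70/2.7 ≈ 25.93 years.
A 4× gap closes after 2 halvings: 2 × 25.93 ≈ 52 years.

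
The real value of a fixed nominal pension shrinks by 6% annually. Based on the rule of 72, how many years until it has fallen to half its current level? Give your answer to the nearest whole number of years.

around 12 years

Halving time ≈ 72 / 6 = 12.00 → 12 years.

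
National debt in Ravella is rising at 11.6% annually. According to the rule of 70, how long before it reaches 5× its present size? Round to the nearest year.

At 11.6% it doubles every 70/11.6 ≈ 6.03 years.
Reaching 5× takes log₂(5) ≈ 2.32 doublings.
2.32 × 6.03 ≈ 14 years.

≈ 14 years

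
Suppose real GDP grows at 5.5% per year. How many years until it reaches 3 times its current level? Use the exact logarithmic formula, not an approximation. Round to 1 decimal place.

t = ln(3) / ln(1 + 0.055) = 1.0986 / 0.053541 ≈ 20.52.

20.5 years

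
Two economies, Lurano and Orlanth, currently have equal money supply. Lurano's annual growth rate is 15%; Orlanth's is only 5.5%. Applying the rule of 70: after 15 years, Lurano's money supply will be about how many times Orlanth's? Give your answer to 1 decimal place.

approximately 4.1 times

Lurano pulls ahead at 9.5 pp per year, so the ratio doubles every 70/9.5 ≈ 7.37 years.
In 15 years that's 2.04 doublings: 2^2.04 ≈ 4.1.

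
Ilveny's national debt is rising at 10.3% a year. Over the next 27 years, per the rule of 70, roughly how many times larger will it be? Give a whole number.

70/10.3 ≈ 6.80 years per doubling.
27 years fits 4 doublings: 2^4 = 16.

around 16 times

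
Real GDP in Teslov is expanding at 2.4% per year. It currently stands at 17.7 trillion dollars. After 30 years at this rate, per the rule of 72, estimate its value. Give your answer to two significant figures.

≈ 35 trillion dollars

Doubling time ≈ 72/2.4 = 30.00 years.
30 years is 30/30.00 ≈ 1.00 doublings, a factor of 2^1.00 ≈ 2.00.
17.7 × 2.00 ≈ 35 trillion dollars.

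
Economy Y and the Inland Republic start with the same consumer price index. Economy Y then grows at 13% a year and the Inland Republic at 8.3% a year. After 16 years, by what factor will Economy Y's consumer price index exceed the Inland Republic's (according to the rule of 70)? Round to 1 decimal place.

around 2.1 times

Economy Y pulls ahead at 4.7 pp per year, so the ratio doubles every 70/4.7 ≈ 14.89 years.
In 16 years that's 1.07 doublings: 2^1.07 ≈ 2.1.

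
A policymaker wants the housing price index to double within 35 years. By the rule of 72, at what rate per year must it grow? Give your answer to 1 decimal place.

72 / 35 ≈ 2.06, so about 2.1% per year.

≈ 2.1% per year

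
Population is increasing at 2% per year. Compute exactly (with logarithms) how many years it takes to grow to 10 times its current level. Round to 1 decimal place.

t = ln(10) / ln(1 + 0.02) = 2.3026 / 0.019803 ≈ 116.28.

116.3 years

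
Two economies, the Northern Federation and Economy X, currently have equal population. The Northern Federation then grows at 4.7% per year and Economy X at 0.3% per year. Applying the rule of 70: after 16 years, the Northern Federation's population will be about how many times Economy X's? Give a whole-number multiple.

the Northern Federation pulls ahead at 4.4 pp per year, so the ratio doubles every 70/4.4 ≈ 15.91 years.
In 16 years that's 1.01 doublings: 2^1.01 ≈ 2.

roughly 2 times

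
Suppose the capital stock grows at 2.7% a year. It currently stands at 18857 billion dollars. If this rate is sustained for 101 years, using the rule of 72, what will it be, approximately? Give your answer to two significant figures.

roughly 260000 billion dollars

Doubling time ≈ 72/2.7 = 26.67 years.
101 years is 101/26.67 ≈ 3.79 doublings, a factor of 2^3.79 ≈ 13.83.
18857 × 13.83 ≈ 260000 billion dollars.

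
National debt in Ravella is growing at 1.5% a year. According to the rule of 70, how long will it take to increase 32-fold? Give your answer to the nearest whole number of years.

Doubling time ≈ 70/1.5 = 46.67 years.
Getting to 32× needs 5 doublings: 5 × 46.67 ≈ 233 years.

roughly 233 years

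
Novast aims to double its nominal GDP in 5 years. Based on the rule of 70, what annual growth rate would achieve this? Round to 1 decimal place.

about 14.0%

70 / 5 ≈ 14.00, so about 14.0% annually.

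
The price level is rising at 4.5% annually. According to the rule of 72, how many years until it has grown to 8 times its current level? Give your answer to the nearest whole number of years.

about 48 years

At 4.5% it doubles every 72/4.5 ≈ 16.00 years.
Getting to 8× needs 3 doublings: 3 × 16.00 ≈ 48 years.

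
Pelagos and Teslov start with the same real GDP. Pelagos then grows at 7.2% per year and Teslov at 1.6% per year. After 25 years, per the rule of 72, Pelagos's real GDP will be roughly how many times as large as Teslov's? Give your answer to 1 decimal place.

roughly 3.8 times

Pelagos pulls ahead at 5.6 pp per year, so the ratio doubles every 72/5.6 ≈ 12.86 years.
In 25 years that's 1.94 doublings: 2^1.94 ≈ 3.8.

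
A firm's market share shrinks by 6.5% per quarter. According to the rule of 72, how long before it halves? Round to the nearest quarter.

roughly 11 quarters

The rule works in reverse for decay: 72/6.5 ≈ 11.08 quarters to halve.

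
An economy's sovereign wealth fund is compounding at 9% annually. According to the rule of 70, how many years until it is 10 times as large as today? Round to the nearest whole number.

around 26 years

Doubling time ≈ 70/9 = 7.78 years.
Reaching 10× takes log₂(10) ≈ 3.32 doublings.
3.32 × 7.78 ≈ 26 years.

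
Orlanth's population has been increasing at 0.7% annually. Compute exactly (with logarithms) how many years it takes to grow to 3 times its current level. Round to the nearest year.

t = ln(3) / ln(1 + 0.007) = 1.0986 / 0.006976 ≈ 157.48.
≈ 157 years.

157 years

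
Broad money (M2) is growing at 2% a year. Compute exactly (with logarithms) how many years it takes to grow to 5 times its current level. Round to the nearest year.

81 years

t = ln(5) / ln(1 + 0.02) = 1.6094 / 0.019803 ≈ 81.27.
≈ 81 years.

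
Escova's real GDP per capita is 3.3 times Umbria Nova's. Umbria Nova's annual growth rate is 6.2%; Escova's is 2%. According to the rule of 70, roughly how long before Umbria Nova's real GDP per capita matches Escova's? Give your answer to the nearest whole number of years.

The growth-rate gap is 6.2% − 2% = 4.2 percentage points.
So the ratio between them halves every 70/4.2 ≈ 16.67 years.
A 3.3 times gap takes log₂(3.3) ≈ 1.72 halvings to close: 1.72 × 16.67 ≈ 29 years.

≈ 29 years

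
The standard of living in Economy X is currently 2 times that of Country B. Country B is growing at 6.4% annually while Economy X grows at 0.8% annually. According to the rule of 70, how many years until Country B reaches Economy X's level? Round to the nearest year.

≈ 13 years

The growth-rate gap is 6.4% − 0.8% = 5.6 percentage points.
So the ratio between them halves every 70/5.6 ≈ 12.50 years.
A 2 times gap closes after 1 halving: 1 × 12.50 ≈ 13 years.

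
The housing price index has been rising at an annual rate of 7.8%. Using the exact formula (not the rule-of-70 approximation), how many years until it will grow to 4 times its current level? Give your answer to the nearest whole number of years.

18 years

t = ln(4) / ln(1 + 0.078) = 1.3863 / 0.075107 ≈ 18.46.
≈ 18 years.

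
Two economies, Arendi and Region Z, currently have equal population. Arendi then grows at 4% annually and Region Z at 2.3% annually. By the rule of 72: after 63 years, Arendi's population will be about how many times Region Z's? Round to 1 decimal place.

around 2.8 times

Rate gap = 4% − 2.3% = 1.7 points.
The ratio doubles every 72/1.7 ≈ 42.35 years.
63/42.35 ≈ 1.49 doublings → ratio ≈ 2^1.49 ≈ 2.8.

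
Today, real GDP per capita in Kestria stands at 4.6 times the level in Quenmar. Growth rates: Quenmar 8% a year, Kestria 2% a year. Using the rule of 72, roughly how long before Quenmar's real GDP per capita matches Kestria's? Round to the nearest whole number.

Quenmar gains on Kestria at 8% − 2% = 6 points a year.
At that relative rate the gap halves every 72/6 ≈ 12.00 years.
A 4.6 times gap takes log₂(4.6) ≈ 2.20 halvings to close: 2.20 × 12.00 ≈ 26 years.

roughly 26 years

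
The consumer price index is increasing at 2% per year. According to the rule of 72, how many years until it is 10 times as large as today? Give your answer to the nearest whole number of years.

roughly 120 years

At 2% it doubles every 72/2 ≈ 36.00 years.
10× is log₂ 10 ≈ 3.32 doublings, so ≈ 3.32 × 36.00 = 120 years.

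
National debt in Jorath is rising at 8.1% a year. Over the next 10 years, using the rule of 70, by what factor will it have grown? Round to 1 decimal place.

Doubling time ≈ 70/8.1 = 8.64 years.
10 years / 8.64 ≈ 1.16 doublings → factor 2^1.16 ≈ 2.2.

around 2.2 times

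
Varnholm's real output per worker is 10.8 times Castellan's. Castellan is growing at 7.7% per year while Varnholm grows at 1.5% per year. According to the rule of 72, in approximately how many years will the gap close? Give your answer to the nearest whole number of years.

The growth-rate gap is 7.7% − 1.5% = 6.2 percentage points.
So the ratio between them halves every 72/6.2 ≈ 11.61 years.
A 10.8 times gap takes log₂(10.8) ≈ 3.43 halvings to close: 3.43 × 11.61 ≈ 40 years.

around 40 years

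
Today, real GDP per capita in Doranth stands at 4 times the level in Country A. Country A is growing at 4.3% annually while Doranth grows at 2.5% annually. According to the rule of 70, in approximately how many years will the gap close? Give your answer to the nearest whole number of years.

78 years

The growth-rate gap is 4.3% − 2.5% = 1.8 percentage points.
So the ratio between them halves every 70/1.8 ≈ 38.89 years.
A 4 times gap closes after 2 halvings: 2 × 38.89 ≈ 78 years.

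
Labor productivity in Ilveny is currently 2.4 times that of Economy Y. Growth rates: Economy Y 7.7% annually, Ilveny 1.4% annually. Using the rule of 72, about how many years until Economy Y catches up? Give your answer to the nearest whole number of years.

What matters is the difference: 6.3 pp.
Rule of 72 on the gap: the ratio halves every 72/6.3 ≈ 11.43 years.
A 2.4 times gap takes log₂(2.4) ≈ 1.26 halvings to close: 1.26 × 11.43 ≈ 14 years.

≈ 14 years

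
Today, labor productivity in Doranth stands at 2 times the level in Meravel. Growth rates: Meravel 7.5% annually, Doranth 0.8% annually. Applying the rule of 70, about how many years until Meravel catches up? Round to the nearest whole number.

Meravel gains on Doranth at 7.5% − 0.8% = 6.7 points a year.
At that relative rate the gap halves every 70/6.7 ≈ 10.45 years.
A 2 times gap closes after 1 halving: 1 × 10.45 ≈ 10 years.

about 10 years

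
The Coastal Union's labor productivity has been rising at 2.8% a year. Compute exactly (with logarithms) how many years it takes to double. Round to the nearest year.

t = ln(2) / ln(1 + 0.028) = 0.6931 / 0.027615 ≈ 25.10.
≈ 25 years.

25 years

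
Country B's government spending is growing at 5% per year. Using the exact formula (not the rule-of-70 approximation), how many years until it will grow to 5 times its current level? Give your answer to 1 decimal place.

33.0 years

t = ln(5) / ln(1 + 0.05) = 1.6094 / 0.048790 ≈ 32.99.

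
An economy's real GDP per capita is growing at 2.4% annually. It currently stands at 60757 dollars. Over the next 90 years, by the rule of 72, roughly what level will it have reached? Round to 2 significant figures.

490000 dollars

It doubles every 72/2.4 ≈ 30.00 years, so 90 years is 3.00 doublings.
2^3.00 ≈ 8.00; 60757 × 8.00 ≈ 490000 dollars.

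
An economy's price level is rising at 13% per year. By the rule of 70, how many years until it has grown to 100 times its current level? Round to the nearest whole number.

At 13% it doubles every 70/13 ≈ 5.38 years.
Reaching 100× takes log₂(100) ≈ 6.64 doublings.
6.64 × 5.38 ≈ 36 years.

36 years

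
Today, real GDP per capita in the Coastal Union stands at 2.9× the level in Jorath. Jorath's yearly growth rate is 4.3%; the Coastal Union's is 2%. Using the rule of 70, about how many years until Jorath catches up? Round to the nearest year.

around 47 years

What matters is the difference: 2.3 pp.
Rule of 70 on the gap: the ratio halves every 70/2.3 ≈ 30.43 years.
A 2.9× gap takes log₂(2.9) ≈ 1.54 halvings to close: 1.54 × 30.43 ≈ 47 years.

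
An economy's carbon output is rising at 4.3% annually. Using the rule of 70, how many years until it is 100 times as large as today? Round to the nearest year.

around 108 years

One doubling takes 70/4.3 = 16.28 years.
Reaching 100× takes log₂(100) ≈ 6.64 doublings.
6.64 × 16.28 ≈ 108 years.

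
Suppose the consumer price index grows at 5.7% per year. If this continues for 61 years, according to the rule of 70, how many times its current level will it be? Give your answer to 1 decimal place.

≈ 31.3 times

Doubling time ≈ 70/5.7 = 12.28 years.
61 years / 12.28 ≈ 4.97 doublings → factor 2^4.97 ≈ 31.3.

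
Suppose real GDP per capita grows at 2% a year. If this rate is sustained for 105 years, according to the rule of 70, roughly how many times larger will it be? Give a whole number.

around 8 times

70/2 ≈ 35.00 years per doubling.
105 years fits 3 doublings: 2^3 = 8.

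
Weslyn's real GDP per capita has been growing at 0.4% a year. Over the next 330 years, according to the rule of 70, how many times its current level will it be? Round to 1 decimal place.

roughly 3.7 times

Doubles every ≈ 175.00 years (70/0.4).
330 years is 1.89 doublings; 2^1.89 ≈ 3.7×.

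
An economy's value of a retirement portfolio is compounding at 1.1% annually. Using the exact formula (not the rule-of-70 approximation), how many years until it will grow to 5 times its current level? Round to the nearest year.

147 years

t = ln(5) / ln(1 + 0.011) = 1.6094 / 0.010940 ≈ 147.11.
≈ 147 years.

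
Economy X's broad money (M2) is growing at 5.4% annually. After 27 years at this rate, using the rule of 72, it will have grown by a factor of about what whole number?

72/5.4 ≈ 13.33 years per doubling.
27 years fits 2 doublings: 2^2 = 4.

≈ 4 times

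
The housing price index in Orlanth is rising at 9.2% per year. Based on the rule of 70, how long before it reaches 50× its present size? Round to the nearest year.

approximately 43 years

At 9.2% it doubles every 70/9.2 ≈ 7.61 years.
Reaching 50× takes log₂(50) ≈ 5.64 doublings.
5.64 × 7.61 ≈ 43 years.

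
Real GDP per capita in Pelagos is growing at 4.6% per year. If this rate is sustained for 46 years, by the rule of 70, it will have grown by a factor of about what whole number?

around 8 times

Doubling time ≈ 70/4.6 = 15.22 years.
46/15.22 ≈ 3 doublings, so about 2^3 = 8×.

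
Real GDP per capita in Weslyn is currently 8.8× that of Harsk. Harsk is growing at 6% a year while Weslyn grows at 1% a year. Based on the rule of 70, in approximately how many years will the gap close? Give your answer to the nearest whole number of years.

about 44 years

The growth-rate gap is 6% − 1% = 5 percentage points.
So the ratio between them halves every 70/5 ≈ 14.00 years.
An 8.8× gap takes log₂(8.8) ≈ 3.14 halvings to close: 3.14 × 14.00 ≈ 44 years.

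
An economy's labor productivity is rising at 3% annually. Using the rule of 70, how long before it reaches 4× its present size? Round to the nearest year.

At 3% it doubles every 70/3 ≈ 23.33 years.
4× is 2 doublings, so 2 × 23.33 ≈ 47 years.

approximately 47 years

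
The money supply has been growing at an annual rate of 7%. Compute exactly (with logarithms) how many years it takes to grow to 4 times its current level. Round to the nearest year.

t = ln(4) / ln(1 + 0.07) = 1.3863 / 0.067659 ≈ 20.49.
≈ 20 years.

20 years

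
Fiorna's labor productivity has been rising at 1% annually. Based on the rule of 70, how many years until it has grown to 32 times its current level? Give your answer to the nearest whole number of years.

One doubling takes 70/1 = 70.00 years.
32× is 5 doublings, so 5 × 70.00 ≈ 350 years.

≈ 350 years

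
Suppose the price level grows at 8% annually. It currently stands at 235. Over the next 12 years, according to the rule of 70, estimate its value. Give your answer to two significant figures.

Doubling time ≈ 70/8 = 8.75 years.
12 years is 12/8.75 ≈ 1.37 doublings, a factor of 2^1.37 ≈ 2.58.
235 × 2.58 ≈ 610.

roughly 610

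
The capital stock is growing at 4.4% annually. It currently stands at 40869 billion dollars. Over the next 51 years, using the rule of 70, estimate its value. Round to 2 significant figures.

It doubles every 70/4.4 ≈ 15.91 years, so 51 years is 3.21 doublings.
2^3.21 ≈ 9.25; 40869 × 9.25 ≈ 380000 billion dollars.

≈ 380000 billion dollars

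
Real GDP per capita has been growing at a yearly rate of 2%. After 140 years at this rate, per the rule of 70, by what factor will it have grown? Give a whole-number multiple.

At 2% one doubling takes ≈ 35.00 years; 140 years is 4 of them, so ×16.

roughly 16 times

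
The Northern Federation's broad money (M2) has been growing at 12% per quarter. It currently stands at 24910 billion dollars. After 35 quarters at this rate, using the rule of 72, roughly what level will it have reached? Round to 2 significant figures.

1400000 billion dollars

It doubles every 72/12 ≈ 6.00 quarters, so 35 quarters is 5.83 doublings.
2^5.83 ≈ 56.89; 24910 × 56.89 ≈ 1400000 billion dollars.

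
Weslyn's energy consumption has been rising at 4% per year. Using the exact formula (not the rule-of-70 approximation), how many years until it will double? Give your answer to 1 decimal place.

t = ln(2) / ln(1 + 0.04) = 0.6931 / 0.039221 ≈ 17.67.

17.7 years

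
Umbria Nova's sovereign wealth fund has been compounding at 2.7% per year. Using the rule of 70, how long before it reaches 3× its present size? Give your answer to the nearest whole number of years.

≈ 41 years

At 2.7% it doubles every 70/2.7 ≈ 25.93 years.
Reaching 3× takes log₂(3) ≈ 1.58 doublings.
1.58 × 25.93 ≈ 41 years.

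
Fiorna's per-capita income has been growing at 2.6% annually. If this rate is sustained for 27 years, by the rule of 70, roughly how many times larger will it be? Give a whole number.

At 2.6% one doubling takes ≈ 26.92 years; 27 years is 1 of them, so ×2.

roughly 2 times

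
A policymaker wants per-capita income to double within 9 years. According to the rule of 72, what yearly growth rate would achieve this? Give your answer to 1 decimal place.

≈ 8.0%

72 / 9 ≈ 8.00, so about 8.0% per year.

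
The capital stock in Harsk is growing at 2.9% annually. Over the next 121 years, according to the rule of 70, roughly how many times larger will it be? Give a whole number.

Doubling time ≈ 70/2.9 = 24.14 years.
121/24.14 ≈ 5 doublings, so about 2^5 = 32×.

around 32 times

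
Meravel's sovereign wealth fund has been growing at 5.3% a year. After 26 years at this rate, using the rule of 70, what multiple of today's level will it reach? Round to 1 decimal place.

around 3.9 times

Doubling time ≈ 70/5.3 = 13.21 years.
26 years / 13.21 ≈ 1.97 doublings → factor 2^1.97 ≈ 3.9.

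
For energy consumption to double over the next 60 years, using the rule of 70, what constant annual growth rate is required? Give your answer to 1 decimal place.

roughly 1.2% a year

70 / 60 ≈ 1.17, so about 1.2% a year.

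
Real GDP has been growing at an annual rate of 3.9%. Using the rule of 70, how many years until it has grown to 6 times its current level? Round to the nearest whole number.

One doubling takes 70/3.9 = 17.95 years.
6× is log₂ 6 ≈ 2.58 doublings, so ≈ 2.58 × 17.95 = 46 years.

approximately 46 years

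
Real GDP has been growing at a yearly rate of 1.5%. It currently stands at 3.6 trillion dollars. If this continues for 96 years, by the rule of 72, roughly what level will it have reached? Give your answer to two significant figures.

Doubling time ≈ 72/1.5 = 48.00 years.
96 years is 96/48.00 ≈ 2.00 doublings, a factor of 2^2.00 ≈ 4.00.
3.6 × 4.00 ≈ 14 trillion dollars.

about 14 trillion dollars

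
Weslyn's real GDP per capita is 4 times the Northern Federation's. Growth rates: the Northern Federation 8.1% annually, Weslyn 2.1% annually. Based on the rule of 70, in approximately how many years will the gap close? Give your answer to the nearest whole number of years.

around 23 years

the Northern Federation gains on Weslyn at 8.1% − 2.1% = 6 points a year.
At that relative rate the gap halves every 70/6 ≈ 11.67 years.
A 4 times gap closes after 2 halvings: 2 × 11.67 ≈ 23 years.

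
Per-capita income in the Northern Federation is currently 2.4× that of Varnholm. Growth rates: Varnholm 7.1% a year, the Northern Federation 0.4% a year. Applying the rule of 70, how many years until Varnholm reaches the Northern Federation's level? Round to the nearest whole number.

approximately 13 years

What matters is the difference: 6.7 pp.
Rule of 70 on the gap: the ratio halves every 70/6.7 ≈ 10.45 years.
A 2.4× gap takes log₂(2.4) ≈ 1.26 halvings to close: 1.26 × 10.45 ≈ 13 years.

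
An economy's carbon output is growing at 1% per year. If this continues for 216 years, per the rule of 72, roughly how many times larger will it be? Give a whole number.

≈ 8 times

72/1 ≈ 72.00 years per doubling.
216 years fits 3 doublings: 2^3 = 8.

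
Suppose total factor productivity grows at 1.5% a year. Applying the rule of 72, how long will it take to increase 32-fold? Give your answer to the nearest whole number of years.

One doubling takes 72/1.5 = 48.00 years.
32 = 2^5, so 5 doublings → 240 years.

approximately 240 years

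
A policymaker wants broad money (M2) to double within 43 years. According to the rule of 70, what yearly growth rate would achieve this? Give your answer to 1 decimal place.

70 / 43 ≈ 1.63, so about 1.6% per year.

1.6%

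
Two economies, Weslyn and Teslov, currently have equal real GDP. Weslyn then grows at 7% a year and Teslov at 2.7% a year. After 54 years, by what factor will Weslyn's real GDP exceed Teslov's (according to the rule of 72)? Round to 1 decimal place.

Rate gap = 7% − 2.7% = 4.3 points.
The ratio doubles every 72/4.3 ≈ 16.74 years.
54/16.74 ≈ 3.23 doublings → ratio ≈ 2^3.23 ≈ 9.4.

about 9.4 times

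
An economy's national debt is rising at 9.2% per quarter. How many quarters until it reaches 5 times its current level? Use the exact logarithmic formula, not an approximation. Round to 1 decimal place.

18.3 quarters

t = ln(5) / ln(1 + 0.092) = 1.6094 / 0.088011 ≈ 18.29.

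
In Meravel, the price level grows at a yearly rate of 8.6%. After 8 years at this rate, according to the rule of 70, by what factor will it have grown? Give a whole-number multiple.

70/8.6 ≈ 8.14 years per doubling.
8 years fits 1 doubling: 2^1 = 2.

2 times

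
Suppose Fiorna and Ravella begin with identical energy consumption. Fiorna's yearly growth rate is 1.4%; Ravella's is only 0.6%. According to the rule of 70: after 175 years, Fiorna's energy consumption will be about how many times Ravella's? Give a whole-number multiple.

roughly 4 times

Only the 0.8-point difference matters.
70/0.8 ≈ 87.50 years per doubling of the ratio; 175 years gives 2.00 doublings, so ≈ 4×.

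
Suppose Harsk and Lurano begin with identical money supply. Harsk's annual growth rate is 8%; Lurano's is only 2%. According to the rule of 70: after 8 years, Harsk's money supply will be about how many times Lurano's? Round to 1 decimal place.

1.6 times

Rate gap = 8% − 2% = 6 points.
The ratio doubles every 70/6 ≈ 11.67 years.
8/11.67 ≈ 0.69 doublings → ratio ≈ 2^0.69 ≈ 1.6.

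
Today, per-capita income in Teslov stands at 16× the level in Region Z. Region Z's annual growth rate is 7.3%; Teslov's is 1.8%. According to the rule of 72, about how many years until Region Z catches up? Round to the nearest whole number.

Region Z gains on Teslov at 7.3% − 1.8% = 5.5 points a year.
At that relative rate the gap halves every 72/5.5 ≈ 13.09 years.
A 16× gap closes after 4 halvings: 4 × 13.09 ≈ 52 years.

52 years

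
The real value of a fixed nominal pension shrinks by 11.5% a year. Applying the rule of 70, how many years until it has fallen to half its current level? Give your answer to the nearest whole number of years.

6 years

Halving time ≈ 70 / 11.5 = 6.09 → 6 years.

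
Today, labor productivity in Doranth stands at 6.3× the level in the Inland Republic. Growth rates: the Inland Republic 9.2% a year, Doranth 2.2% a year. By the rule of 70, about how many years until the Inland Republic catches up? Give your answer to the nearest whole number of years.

the Inland Republic gains on Doranth at 9.2% − 2.2% = 7 points a year.
At that relative rate the gap halves every 70/7 ≈ 10.00 years.
A 6.3× gap takes log₂(6.3) ≈ 2.66 halvings to close: 2.66 × 10.00 ≈ 27 years.

≈ 27 years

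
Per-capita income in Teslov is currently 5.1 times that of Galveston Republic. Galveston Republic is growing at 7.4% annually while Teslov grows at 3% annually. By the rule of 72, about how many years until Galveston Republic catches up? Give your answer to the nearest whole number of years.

The growth-rate gap is 7.4% − 3% = 4.4 percentage points.
So the ratio between them halves every 72/4.4 ≈ 16.36 years.
A 5.1 times gap takes log₂(5.1) ≈ 2.35 halvings to close: 2.35 × 16.36 ≈ 38 years.

around 38 years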